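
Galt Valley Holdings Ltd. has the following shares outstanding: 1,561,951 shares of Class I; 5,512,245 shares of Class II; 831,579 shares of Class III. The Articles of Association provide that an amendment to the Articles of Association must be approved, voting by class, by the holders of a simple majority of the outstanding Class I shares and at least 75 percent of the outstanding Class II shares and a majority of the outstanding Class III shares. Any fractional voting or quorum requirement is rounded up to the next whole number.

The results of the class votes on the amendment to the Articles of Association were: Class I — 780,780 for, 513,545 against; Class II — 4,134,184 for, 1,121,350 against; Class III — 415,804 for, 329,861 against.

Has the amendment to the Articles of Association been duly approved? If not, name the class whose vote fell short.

Class I: a majority of 1561951 is 780976; 780,976 required, 780,780 in favor — not approved.
Class II: 3/4 of 5512245 = 4134183.75, rounded up to 4134184; 4,134,184 required, 4,134,184 in favor — approved.
Class III: a majority of 831579 is 415790; 415,790 required, 415,804 in favor — approved.

Not approved — the Class I shares did not give the required vote.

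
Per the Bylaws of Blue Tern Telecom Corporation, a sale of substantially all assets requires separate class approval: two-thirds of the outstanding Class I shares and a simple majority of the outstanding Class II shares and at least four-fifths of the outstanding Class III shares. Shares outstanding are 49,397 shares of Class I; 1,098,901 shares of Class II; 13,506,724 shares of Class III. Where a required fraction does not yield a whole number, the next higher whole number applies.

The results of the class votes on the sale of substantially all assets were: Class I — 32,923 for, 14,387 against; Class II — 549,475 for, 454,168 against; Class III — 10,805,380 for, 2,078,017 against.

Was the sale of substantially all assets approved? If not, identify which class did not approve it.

Class I: 2/3 of 49397 = 32931.33, rounded up to 32932; 32,932 required, 32,923 in favor — not approved.
Class II: a majority of 1098901 is 549451; 549,451 required, 549,475 in favor — approved.
Class III: 4/5 of 13506724 = 10805379.20, rounded up to 10805380; 10,805,380 required, 10,805,380 in favor — approved.

Not approved — the Class I shares did not give the required vote.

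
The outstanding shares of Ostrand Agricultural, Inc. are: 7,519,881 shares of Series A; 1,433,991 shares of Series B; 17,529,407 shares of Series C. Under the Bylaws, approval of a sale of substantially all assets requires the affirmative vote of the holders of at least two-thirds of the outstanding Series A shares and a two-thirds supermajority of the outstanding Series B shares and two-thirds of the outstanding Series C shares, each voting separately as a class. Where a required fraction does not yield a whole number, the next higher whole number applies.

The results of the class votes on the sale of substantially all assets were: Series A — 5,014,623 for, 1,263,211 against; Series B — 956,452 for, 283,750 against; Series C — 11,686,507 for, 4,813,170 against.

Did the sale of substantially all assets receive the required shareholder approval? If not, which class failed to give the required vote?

Approved — every class gave the required vote.

Series A: 2/3 of 7519881 = 5013254; 5,013,254 required, 5,014,623 in favor — approved.
Series B: 2/3 of 1433991 = 955994; 955,994 required, 956,452 in favor — approved.
Series C: 2/3 of 17529407 = 11686271.33, rounded up to 11686272; 11,686,272 required, 11,686,507 in favor — approved.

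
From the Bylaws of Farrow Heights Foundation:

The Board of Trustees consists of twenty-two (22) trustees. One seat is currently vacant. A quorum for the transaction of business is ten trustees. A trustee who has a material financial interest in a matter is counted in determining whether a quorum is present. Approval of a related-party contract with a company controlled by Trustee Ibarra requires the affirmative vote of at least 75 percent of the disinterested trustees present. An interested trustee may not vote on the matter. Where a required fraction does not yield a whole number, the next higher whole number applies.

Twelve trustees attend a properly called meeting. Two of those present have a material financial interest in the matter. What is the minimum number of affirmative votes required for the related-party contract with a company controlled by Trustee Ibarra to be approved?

8

The related-party contract with a company controlled by Trustee Ibarra requires three-fourths of the disinterested trustees present (12 − 2 = 10).
3/4 of 10 = 7.50, rounded up to 8.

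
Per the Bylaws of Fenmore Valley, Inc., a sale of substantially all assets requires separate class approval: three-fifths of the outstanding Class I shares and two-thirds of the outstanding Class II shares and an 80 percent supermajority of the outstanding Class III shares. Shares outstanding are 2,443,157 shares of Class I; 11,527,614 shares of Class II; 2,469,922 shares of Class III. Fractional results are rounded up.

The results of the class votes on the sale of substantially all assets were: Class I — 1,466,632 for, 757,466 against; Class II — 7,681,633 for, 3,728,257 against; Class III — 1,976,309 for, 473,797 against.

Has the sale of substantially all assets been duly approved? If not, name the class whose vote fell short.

Class I: 3/5 of 2443157 = 1465894.20, rounded up to 1465895; 1,465,895 required, 1,466,632 in favor — approved.
Class II: 2/3 of 11527614 = 7685076; 7,685,076 required, 7,681,633 in favor — not approved.
Class III: 4/5 of 2469922 = 1975937.60, rounded up to 1975938; 1,975,938 required, 1,976,309 in favor — approved.

Not approved — the Class II shares did not give the required vote.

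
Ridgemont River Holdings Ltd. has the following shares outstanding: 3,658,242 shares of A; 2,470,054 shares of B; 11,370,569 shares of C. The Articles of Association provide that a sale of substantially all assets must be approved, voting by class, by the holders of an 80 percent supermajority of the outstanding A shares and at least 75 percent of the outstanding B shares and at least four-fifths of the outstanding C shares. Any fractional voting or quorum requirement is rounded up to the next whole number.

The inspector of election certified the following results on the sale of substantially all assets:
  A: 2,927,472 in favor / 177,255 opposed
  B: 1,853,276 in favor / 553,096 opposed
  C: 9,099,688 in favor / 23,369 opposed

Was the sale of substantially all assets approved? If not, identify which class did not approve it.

Approved — every class gave the required vote.

A: 4/5 of 3658242 = 2926593.60, rounded up to 2926594; 2,926,594 required, 2,927,472 in favor — approved.
B: 3/4 of 2470054 = 1852540.50, rounded up to 1852541; 1,852,541 required, 1,853,276 in favor — approved.
C: 4/5 of 11370569 = 9096455.20, rounded up to 9096456; 9,096,456 required, 9,099,688 in favor — approved.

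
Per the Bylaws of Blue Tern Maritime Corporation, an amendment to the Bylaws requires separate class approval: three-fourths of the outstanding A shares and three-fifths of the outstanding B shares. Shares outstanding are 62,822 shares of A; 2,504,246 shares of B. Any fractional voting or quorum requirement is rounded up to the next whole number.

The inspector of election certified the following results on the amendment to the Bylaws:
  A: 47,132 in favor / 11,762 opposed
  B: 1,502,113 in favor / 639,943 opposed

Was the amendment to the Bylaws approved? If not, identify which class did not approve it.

A: 3/4 of 62822 = 47116.50, rounded up to 47117; 47,117 required, 47,132 in favor — approved.
B: 3/5 of 2504246 = 1502547.60, rounded up to 1502548; 1,502,548 required, 1,502,113 in favor — not approved.

Not approved — the B shares did not give the required vote.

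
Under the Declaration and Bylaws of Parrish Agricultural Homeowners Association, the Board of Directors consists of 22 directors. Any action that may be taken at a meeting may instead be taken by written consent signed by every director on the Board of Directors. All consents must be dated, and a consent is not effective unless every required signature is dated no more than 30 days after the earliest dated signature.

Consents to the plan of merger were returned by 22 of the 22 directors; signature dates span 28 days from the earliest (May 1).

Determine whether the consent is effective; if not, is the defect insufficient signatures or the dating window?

Effective — both the signature and dating-window requirements are satisfied.

Signatures required: every one of 22 — unanimous means all 22, so 22 needed; 22 signed. Sufficient.
Dating window: the latest signature is 28 days after the earliest; the limit is 30 days. Within the window.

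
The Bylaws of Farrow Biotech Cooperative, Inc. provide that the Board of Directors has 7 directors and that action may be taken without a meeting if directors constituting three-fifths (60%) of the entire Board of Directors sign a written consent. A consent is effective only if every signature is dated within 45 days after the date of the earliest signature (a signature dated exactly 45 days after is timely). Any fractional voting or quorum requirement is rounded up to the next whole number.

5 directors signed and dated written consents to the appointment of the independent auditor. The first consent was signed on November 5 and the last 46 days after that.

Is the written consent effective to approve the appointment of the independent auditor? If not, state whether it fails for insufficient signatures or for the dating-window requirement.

Not effective — dating-window requirement not satisfied.

Signatures required: three-fifths (60%) of 7 — 3/5 of 7 = 4.20, rounded up to 5, so 5 needed; 5 signed. Sufficient.
Dating window: the latest signature is 46 days after the earliest; the limit is 45 days. Outside the window.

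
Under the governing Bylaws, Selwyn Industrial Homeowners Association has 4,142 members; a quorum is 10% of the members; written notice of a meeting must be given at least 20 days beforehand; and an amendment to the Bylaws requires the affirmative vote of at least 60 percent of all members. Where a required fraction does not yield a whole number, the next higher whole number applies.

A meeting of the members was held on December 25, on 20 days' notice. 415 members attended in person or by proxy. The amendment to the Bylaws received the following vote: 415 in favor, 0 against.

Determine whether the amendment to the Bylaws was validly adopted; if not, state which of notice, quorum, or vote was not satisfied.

Invalid — vote requirement not satisfied.

Notice: 20 days given; 20 required. Satisfied.
Quorum: 10% of 4,142 = 414.20, rounded up to 415; 415 present. Satisfied.
Vote: requires three-fifths of all members (4,142); 3/5 of 4142 = 2485.20, rounded up to 2486, so 2,486 needed; 415 in favor. Not satisfied.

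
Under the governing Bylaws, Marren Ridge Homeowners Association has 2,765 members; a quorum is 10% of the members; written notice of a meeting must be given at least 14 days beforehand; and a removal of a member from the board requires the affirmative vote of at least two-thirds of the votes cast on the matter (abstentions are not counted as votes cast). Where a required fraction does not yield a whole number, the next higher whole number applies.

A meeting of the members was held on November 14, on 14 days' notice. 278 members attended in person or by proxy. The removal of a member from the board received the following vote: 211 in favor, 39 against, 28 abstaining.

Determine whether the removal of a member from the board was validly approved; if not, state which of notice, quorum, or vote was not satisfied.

Valid — all requirements satisfied.

Notice: 14 days given; 14 required. Satisfied.
Quorum: 10% of 2,765 = 276.50, rounded up to 277; 278 present. Satisfied.
Vote: requires two-thirds of the votes cast (278 − 28 abstaining = 250); 2/3 of 250 = 166.67, rounded up to 167, so 167 needed; 211 in favor. Satisfied.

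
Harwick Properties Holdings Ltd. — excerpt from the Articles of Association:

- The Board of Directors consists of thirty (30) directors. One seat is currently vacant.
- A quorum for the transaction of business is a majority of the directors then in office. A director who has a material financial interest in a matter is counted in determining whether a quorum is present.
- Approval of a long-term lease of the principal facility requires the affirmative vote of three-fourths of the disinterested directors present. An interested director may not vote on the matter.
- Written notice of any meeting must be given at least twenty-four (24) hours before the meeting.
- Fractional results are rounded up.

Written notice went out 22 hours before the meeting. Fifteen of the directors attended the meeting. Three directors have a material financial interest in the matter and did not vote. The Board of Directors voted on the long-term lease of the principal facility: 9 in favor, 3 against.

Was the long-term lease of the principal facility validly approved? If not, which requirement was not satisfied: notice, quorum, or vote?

Invalid — notice requirement not satisfied.

Notice: 22 hours given; 24 required (22 < 24). Not satisfied.
Quorum: 15 present (interested directors count toward quorum); quorum is 15. Satisfied.
Vote: the long-term lease of the principal facility requires three-fourths of the disinterested directors present (15 − 3 = 12). 3/4 of 12 = 9, so 9 affirmative votes are needed; 9 voted in favor. Satisfied.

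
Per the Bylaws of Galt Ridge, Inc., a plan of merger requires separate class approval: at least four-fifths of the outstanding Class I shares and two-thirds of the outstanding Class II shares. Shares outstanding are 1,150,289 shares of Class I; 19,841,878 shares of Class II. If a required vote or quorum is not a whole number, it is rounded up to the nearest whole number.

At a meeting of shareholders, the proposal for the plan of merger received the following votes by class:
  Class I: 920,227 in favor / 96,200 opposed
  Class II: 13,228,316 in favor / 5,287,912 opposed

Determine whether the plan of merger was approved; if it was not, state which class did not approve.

Not approved — the Class I shares did not give the required vote.

Class I: 4/5 of 1150289 = 920231.20, rounded up to 920232; 920,232 required, 920,227 in favor — not approved.
Class II: 2/3 of 19841878 = 13227918.67, rounded up to 13227919; 13,227,919 required, 13,228,316 in favor — approved.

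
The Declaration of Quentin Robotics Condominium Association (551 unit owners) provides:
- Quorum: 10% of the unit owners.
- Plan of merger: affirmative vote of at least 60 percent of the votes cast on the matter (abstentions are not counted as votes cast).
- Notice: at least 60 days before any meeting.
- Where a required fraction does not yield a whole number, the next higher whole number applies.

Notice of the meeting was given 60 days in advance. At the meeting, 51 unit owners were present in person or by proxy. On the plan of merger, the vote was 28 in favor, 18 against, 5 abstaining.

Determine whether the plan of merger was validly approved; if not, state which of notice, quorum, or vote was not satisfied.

Invalid — quorum requirement not satisfied.

Notice: 60 days given; 60 required. Satisfied.
Quorum: 10% of 551 = 55.10, rounded up to 56; 51 present. Not satisfied.
Vote: requires three-fifths of the votes cast (51 − 5 abstaining = 46); 3/5 of 46 = 27.60, rounded up to 28, so 28 needed; 28 in favor. Satisfied.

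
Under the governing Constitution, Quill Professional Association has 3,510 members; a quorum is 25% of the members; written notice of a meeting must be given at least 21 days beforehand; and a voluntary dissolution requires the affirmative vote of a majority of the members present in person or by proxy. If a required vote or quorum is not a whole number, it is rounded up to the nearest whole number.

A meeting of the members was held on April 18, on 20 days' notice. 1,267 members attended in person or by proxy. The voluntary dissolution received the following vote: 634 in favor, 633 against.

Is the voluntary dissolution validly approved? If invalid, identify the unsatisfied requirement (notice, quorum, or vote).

Invalid — notice requirement not satisfied.

Notice: 20 days given; 21 required. Not satisfied.
Quorum: 25% of 3,510 = 877.50, rounded up to 878; 1,267 present. Satisfied.
Vote: requires a majority of those present (1,267); a majority of 1267 is 634, so 634 needed; 634 in favor. Satisfied.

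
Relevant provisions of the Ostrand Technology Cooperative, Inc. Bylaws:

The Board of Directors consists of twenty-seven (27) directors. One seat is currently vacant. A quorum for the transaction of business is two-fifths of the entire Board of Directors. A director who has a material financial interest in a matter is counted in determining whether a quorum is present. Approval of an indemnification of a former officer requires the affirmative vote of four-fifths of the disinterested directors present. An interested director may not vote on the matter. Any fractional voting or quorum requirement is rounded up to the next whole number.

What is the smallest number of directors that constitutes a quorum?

2/5 of 27 = 10.80, rounded up to 11.

11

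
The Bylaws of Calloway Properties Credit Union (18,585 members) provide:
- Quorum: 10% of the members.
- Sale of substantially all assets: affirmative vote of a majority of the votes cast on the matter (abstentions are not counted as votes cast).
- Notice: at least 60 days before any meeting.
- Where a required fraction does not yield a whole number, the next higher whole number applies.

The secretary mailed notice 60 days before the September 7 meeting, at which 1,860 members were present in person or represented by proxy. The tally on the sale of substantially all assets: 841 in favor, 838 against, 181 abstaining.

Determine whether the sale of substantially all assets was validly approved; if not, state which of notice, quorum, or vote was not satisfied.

Notice: 60 days given; 60 required. Satisfied.
Quorum: 10% of 18,585 = 1,858.50, rounded up to 1,859; 1,860 present. Satisfied.
Vote: requires a majority of the votes cast (1,860 − 181 abstaining = 1,679); a majority of 1679 is 840, so 840 needed; 841 in favor. Satisfied.

Valid — all requirements satisfied.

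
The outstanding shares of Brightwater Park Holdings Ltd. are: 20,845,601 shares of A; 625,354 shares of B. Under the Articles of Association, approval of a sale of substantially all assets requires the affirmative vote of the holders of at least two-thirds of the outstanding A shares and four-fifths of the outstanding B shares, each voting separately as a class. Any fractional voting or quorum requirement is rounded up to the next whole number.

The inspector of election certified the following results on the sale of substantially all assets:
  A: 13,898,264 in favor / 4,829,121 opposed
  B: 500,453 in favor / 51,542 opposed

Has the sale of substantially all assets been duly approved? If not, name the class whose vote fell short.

Approved — every class gave the required vote.

A: 2/3 of 20845601 = 13897067.33, rounded up to 13897068; 13,897,068 required, 13,898,264 in favor — approved.
B: 4/5 of 625354 = 500283.20, rounded up to 500284; 500,284 required, 500,453 in favor — approved.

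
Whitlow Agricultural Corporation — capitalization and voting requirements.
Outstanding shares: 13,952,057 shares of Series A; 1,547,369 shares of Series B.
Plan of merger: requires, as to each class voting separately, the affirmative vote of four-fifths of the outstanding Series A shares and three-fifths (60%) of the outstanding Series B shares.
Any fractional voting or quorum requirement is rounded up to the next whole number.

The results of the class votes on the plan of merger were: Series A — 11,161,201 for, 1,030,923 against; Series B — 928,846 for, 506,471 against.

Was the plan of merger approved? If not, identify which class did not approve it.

Series A: 4/5 of 13952057 = 11161645.60, rounded up to 11161646; 11,161,646 required, 11,161,201 in favor — not approved.
Series B: 3/5 of 1547369 = 928421.40, rounded up to 928422; 928,422 required, 928,846 in favor — approved.

Not approved — the Series A shares did not give the required vote.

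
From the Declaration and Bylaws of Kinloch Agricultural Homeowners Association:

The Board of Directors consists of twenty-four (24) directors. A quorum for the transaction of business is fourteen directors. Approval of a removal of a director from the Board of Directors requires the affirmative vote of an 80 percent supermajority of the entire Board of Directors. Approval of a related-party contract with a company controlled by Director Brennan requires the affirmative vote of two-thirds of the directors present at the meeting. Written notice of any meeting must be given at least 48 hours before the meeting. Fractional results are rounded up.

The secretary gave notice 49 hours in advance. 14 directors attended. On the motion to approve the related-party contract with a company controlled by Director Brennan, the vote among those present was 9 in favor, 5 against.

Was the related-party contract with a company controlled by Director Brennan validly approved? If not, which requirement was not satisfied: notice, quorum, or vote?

Notice: 49 hours given; 48 required (49 ≥ 48). Satisfied.
Quorum: 14 present; quorum is 14. Satisfied.
Vote: the related-party contract with a company controlled by Director Brennan requires two-thirds of the directors present (14). 2/3 of 14 = 9.33, rounded up to 10, so 10 affirmative votes are needed; 9 voted in favor. Not satisfied.

Invalid — vote requirement not satisfied.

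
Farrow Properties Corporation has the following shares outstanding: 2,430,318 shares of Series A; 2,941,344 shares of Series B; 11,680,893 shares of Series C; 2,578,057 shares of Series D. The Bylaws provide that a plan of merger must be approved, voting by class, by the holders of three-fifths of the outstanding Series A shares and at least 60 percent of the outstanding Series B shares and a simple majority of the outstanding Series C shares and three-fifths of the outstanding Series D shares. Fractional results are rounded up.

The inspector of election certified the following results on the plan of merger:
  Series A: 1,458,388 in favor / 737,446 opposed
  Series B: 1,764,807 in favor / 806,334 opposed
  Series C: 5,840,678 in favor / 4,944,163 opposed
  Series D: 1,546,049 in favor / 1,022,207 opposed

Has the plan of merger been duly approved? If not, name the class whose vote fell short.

Series A: 3/5 of 2430318 = 1458190.80, rounded up to 1458191; 1,458,191 required, 1,458,388 in favor — approved.
Series B: 3/5 of 2941344 = 1764806.40, rounded up to 1764807; 1,764,807 required, 1,764,807 in favor — approved.
Series C: a majority of 11680893 is 5840447; 5,840,447 required, 5,840,678 in favor — approved.
Series D: 3/5 of 2578057 = 1546834.20, rounded up to 1546835; 1,546,835 required, 1,546,049 in favor — not approved.

Not approved — the Series D shares did not give the required vote.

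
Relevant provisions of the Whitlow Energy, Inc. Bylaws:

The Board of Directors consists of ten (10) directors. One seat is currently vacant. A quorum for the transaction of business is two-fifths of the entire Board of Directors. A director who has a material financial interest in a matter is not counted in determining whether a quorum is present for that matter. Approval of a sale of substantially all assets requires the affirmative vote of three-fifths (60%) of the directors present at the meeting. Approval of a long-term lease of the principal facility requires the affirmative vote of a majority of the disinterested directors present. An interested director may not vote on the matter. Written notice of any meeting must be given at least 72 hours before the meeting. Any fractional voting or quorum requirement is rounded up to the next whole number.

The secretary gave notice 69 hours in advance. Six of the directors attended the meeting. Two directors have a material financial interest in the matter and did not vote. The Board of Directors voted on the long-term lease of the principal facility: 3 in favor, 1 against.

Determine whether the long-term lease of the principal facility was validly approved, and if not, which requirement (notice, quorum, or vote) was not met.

Invalid — notice requirement not satisfied.

Notice: 69 hours given; 72 required (69 < 72). Not satisfied.
Quorum: 6 present, but the 2 interested directors do not count, leaving 4. Quorum is 4. Satisfied.
Vote: the long-term lease of the principal facility requires a majority of the disinterested directors present (6 − 2 = 4). A majority of 4 is 3, so 3 affirmative votes are needed; 3 voted in favor. Satisfied.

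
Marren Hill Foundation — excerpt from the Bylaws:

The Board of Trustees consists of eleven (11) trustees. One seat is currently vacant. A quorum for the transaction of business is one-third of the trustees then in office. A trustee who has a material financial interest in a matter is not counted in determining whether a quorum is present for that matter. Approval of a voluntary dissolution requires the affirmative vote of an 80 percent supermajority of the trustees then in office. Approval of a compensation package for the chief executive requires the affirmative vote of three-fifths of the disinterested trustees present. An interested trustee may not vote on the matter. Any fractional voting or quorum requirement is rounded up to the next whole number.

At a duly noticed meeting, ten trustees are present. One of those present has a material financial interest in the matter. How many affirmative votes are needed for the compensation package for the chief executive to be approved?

6

The compensation package for the chief executive requires three-fifths of the disinterested trustees present (10 − 1 = 9).
3/5 of 9 = 5.40, rounded up to 6.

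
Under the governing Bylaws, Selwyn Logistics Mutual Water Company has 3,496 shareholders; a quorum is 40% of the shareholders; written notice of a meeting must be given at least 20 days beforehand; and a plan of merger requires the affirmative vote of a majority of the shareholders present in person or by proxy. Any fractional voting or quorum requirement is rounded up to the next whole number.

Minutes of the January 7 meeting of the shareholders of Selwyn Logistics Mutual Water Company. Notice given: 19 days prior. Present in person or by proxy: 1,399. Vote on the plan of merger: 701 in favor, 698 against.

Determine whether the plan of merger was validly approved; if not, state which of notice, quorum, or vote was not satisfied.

Invalid — notice requirement not satisfied.

Notice: 19 days given; 20 required. Not satisfied.
Quorum: 40% of 3,496 = 1,398.40, rounded up to 1,399; 1,399 present. Satisfied.
Vote: requires a majority of those present (1,399); a majority of 1399 is 700, so 700 needed; 701 in favor. Satisfied.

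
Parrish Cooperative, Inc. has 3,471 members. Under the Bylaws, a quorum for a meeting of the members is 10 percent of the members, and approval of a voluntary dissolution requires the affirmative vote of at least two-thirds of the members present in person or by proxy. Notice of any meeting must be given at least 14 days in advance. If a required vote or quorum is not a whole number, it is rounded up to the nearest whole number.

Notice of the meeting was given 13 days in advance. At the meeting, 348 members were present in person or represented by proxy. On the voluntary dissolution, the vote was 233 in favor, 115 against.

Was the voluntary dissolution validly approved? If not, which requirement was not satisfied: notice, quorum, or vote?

Notice: 13 days given; 14 required. Not satisfied.
Quorum: 10% of 3,471 = 347.10, rounded up to 348; 348 present. Satisfied.
Vote: requires two-thirds of those present (348); 2/3 of 348 = 232, so 232 needed; 233 in favor. Satisfied.

Invalid — notice requirement not satisfied.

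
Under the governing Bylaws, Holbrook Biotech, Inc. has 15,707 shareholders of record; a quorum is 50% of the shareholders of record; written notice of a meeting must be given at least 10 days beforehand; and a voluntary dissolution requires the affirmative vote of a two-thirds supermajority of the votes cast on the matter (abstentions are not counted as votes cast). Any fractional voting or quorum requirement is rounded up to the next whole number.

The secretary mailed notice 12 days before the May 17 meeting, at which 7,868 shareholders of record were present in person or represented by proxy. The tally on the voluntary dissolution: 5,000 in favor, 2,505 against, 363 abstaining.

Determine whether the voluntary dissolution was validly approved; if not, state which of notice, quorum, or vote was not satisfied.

Notice: 12 days given; 10 required. Satisfied.
Quorum: 50% of 15,707 = 7,853.50, rounded up to 7,854; 7,868 present. Satisfied.
Vote: requires two-thirds of the votes cast (7,868 − 363 abstaining = 7,505); 2/3 of 7505 = 5003.33, rounded up to 5004, so 5,004 needed; 5,000 in favor. Not satisfied.

Invalid — vote requirement not satisfied.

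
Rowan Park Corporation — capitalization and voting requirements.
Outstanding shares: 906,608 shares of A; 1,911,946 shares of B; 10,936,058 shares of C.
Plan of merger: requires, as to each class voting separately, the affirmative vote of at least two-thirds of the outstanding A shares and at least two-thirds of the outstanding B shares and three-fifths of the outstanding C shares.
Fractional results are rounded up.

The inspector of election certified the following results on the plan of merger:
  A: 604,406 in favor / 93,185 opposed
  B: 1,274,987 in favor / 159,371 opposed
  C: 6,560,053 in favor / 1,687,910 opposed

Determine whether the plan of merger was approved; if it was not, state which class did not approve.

Not approved — the C shares did not give the required vote.

A: 2/3 of 906608 = 604405.33, rounded up to 604406; 604,406 required, 604,406 in favor — approved.
B: 2/3 of 1911946 = 1274630.67, rounded up to 1274631; 1,274,631 required, 1,274,987 in favor — approved.
C: 3/5 of 10936058 = 6561634.80, rounded up to 6561635; 6,561,635 required, 6,560,053 in favor — not approved.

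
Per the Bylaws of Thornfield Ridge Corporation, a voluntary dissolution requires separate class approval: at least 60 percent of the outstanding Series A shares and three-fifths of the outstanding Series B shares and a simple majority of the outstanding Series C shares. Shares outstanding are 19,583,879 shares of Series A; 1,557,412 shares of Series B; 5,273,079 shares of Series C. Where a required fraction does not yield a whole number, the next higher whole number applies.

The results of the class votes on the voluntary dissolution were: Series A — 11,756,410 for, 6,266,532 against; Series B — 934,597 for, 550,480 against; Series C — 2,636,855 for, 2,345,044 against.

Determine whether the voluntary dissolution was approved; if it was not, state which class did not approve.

Approved — every class gave the required vote.

Series A: 3/5 of 19583879 = 11750327.40, rounded up to 11750328; 11,750,328 required, 11,756,410 in favor — approved.
Series B: 3/5 of 1557412 = 934447.20, rounded up to 934448; 934,448 required, 934,597 in favor — approved.
Series C: a majority of 5273079 is 2636540; 2,636,540 required, 2,636,855 in favor — approved.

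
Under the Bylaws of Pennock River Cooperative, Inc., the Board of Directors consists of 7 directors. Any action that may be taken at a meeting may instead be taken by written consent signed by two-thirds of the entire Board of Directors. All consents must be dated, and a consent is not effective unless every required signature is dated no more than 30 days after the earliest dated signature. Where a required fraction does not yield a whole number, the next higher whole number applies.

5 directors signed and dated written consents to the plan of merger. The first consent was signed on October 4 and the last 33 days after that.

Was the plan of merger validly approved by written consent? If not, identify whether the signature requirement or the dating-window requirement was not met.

Signatures required: two-thirds of 7 — 2/3 of 7 = 4.67, rounded up to 5, so 5 needed; 5 signed. Sufficient.
Dating window: the latest signature is 33 days after the earliest; the limit is 30 days. Outside the window.

Not effective — dating-window requirement not satisfied.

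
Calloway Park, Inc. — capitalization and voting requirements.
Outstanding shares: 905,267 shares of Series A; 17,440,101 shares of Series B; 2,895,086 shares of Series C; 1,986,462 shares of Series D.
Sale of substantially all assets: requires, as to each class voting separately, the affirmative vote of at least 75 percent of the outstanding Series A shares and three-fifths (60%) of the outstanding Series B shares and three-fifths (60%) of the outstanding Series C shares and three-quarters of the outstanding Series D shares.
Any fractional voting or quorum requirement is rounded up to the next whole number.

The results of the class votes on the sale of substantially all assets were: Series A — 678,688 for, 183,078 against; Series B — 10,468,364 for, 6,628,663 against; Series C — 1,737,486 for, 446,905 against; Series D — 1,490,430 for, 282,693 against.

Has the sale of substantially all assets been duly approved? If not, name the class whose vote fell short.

Not approved — the Series A shares did not give the required vote.

Series A: 3/4 of 905267 = 678950.25, rounded up to 678951; 678,951 required, 678,688 in favor — not approved.
Series B: 3/5 of 17440101 = 10464060.60, rounded up to 10464061; 10,464,061 required, 10,468,364 in favor — approved.
Series C: 3/5 of 2895086 = 1737051.60, rounded up to 1737052; 1,737,052 required, 1,737,486 in favor — approved.
Series D: 3/4 of 1986462 = 1489846.50, rounded up to 1489847; 1,489,847 required, 1,490,430 in favor — approved.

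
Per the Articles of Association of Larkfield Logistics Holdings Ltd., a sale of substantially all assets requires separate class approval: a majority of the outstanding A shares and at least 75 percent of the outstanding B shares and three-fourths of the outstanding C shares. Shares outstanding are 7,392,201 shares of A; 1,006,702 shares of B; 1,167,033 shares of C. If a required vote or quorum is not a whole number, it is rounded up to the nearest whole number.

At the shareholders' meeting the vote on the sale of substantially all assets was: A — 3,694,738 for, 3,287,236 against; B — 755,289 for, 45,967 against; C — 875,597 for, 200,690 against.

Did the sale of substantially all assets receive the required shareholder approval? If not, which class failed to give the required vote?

A: a majority of 7392201 is 3696101; 3,696,101 required, 3,694,738 in favor — not approved.
B: 3/4 of 1006702 = 755026.50, rounded up to 755027; 755,027 required, 755,289 in favor — approved.
C: 3/4 of 1167033 = 875274.75, rounded up to 875275; 875,275 required, 875,597 in favor — approved.

Not approved — the A shares did not give the required vote.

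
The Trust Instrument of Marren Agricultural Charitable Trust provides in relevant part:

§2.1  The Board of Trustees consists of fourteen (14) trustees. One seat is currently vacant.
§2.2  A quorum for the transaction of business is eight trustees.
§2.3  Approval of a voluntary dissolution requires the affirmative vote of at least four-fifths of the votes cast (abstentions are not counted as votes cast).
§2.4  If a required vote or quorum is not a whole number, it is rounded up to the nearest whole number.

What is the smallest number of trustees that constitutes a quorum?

The quorum is fixed at 8.

8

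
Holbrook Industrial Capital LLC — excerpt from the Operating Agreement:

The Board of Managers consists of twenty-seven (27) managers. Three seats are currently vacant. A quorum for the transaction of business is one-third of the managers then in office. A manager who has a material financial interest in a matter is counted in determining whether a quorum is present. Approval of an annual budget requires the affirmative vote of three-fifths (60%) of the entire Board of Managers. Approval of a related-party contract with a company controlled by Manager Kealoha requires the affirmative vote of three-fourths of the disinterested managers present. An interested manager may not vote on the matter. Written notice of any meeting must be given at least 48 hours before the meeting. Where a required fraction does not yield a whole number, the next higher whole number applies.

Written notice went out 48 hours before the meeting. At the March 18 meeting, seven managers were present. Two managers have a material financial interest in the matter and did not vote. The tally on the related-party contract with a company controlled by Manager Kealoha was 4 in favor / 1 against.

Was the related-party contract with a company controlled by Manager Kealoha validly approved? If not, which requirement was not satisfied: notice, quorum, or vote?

Notice: 48 hours given; 48 required (48 ≥ 48). Satisfied.
Quorum: 7 present (interested managers count toward quorum); quorum is 8. Not satisfied.
Vote: the related-party contract with a company controlled by Manager Kealoha requires three-fourths of the disinterested managers present (7 − 2 = 5). 3/4 of 5 = 3.75, rounded up to 4, so 4 affirmative votes are needed; 4 voted in favor. Satisfied. (Moot — without a quorum no business can be validly transacted.)

Invalid — quorum requirement not satisfied.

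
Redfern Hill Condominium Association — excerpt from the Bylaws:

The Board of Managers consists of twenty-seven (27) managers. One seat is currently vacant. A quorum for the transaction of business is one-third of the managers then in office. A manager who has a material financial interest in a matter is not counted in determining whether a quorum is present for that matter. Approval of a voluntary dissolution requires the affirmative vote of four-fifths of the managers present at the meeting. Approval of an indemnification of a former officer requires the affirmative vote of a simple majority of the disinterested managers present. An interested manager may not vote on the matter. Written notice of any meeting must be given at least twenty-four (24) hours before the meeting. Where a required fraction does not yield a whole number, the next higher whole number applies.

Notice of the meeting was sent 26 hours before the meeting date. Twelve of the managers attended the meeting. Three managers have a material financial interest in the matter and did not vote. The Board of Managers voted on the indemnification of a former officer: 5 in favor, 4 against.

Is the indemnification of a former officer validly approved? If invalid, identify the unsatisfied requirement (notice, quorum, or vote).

Notice: 26 hours given; 24 required (26 ≥ 24). Satisfied.
Quorum: 12 present, but the 3 interested managers do not count, leaving 9. Quorum is 9. Satisfied.
Vote: the indemnification of a former officer requires a majority of the disinterested managers present (12 − 3 = 9). A majority of 9 is 5, so 5 affirmative votes are needed; 5 voted in favor. Satisfied.

Valid — all requirements satisfied.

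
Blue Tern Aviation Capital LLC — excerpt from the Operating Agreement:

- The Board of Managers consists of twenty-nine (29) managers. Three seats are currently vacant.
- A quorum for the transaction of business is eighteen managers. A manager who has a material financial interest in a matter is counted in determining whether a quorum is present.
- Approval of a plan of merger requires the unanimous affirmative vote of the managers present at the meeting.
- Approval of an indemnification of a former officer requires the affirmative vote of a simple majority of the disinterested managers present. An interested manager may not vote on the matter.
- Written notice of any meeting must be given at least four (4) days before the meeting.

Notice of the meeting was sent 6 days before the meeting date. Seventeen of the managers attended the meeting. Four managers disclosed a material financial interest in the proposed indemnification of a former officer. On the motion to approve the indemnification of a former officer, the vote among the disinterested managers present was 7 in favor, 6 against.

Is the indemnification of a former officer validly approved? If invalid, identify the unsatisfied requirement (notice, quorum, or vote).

Notice: 6 days given; 4 required (6 ≥ 4). Satisfied.
Quorum: 17 present (interested managers count toward quorum); quorum is 18. Not satisfied.
Vote: the indemnification of a former officer requires a majority of the disinterested managers present (17 − 4 = 13). A majority of 13 is 7, so 7 affirmative votes are needed; 7 voted in favor. Satisfied. (Moot — without a quorum no business can be validly transacted.)

Invalid — quorum requirement not satisfied.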